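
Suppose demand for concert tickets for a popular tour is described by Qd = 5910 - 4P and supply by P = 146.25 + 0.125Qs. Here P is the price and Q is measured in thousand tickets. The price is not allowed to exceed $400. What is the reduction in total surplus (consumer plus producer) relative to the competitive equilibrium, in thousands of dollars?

433200

Rearranging supply gives Qs = 8P - 1170. Equilibrium: 5910 - 4P = 8P - 1170, so 7080 = 12P and P* = 590, Q* = 3550.
The ceiling of 400 is below the equilibrium price 590, so it binds.
At P = 400: Qd = 5910 - 4·400 = 4310 and Qs = 8·400 - 1170 = 2030.
Quantity traded falls to 2030. At Q = 2030 the demand price is (5910 - 2030)/4 = 970 and the supply price is (1170 + 2030)/8 = 400.
Deadweight loss = ½ · (970 - 400) · (3550 - 2030) = ½ · 570 · 1520 = 433200.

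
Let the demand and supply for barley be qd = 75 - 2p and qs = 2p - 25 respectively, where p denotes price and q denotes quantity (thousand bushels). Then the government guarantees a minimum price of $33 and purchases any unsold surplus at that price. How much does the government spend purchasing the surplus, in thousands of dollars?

1056

In a free market, 75 - 2p = 2p - 25 gives the equilibrium p* = 25, q* = 25.
Because the floor (33) lies above the market-clearing price, it is binding.
At p = 33: qd = 75 - 2·33 = 9 and qs = 2·33 - 25 = 41.
Surplus = qs - qd = 32.
Government expenditure = surplus × support price = 32 × 33 = 1056.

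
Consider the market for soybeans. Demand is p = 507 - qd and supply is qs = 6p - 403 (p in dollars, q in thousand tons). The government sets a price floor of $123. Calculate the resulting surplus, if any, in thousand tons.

Rearranging demand gives qd = 507 - p. Equilibrium: 507 - p = 6p - 403, so 910 = 7p and p* = 130, q* = 377.
The floor of 123 is below the equilibrium price 130, so it is not binding; the market clears at p* = 130, q* = 377.
Since the control does not bind, there is no surplus.

0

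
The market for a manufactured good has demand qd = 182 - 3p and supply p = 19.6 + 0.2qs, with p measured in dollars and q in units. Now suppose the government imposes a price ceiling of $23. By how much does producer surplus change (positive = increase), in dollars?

-564

Rearranging supply gives qs = 5p - 98. Without the control the market clears where 182 - 3p = 5p - 98, i.e. p* = 35 and q* = 77.
The ceiling of 23 is below the equilibrium price 35, so it binds.
At p = 23: qd = 182 - 3·23 = 113 and qs = 5·23 - 98 = 17.
Producer surplus without the control is ½ · (35 - 19.6) · 77 = 592.9.
With the ceiling, producers sell 17 units at 23, so PS = ½ · (23 - 19.6) · 17 = 28.9.
Change in producer surplus = 28.9 - 592.9 = -564.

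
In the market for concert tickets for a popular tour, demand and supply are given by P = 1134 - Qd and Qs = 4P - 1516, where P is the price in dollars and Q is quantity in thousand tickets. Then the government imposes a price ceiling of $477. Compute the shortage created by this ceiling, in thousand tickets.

Rearranging demand gives Qd = 1134 - P. Without the control the market clears where 1134 - P = 4P - 1516, i.e. P* = 530 and Q* = 604.
Since 477 < 530, the ceiling is binding.
At P = 477: Qd = 1134 - 477 = 657 and Qs = 4·477 - 1516 = 392.
Shortage = Qd - Qs = 657 - 392 = 265.

265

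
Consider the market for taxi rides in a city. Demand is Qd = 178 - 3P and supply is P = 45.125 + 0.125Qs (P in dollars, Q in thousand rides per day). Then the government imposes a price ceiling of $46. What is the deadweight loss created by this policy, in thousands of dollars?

132

Rearranging supply gives Qs = 8P - 361. Equilibrium: 178 - 3P = 8P - 361, so 539 = 11P and P* = 49, Q* = 31.
Since 46 < 49, the ceiling is binding.
At P = 46: Qd = 178 - 3·46 = 40 and Qs = 8·46 - 361 = 7.
Quantity traded falls to 7. At Q = 7 the demand price is (178 - 7)/3 = 57 and the supply price is (361 + 7)/8 = 46.
Deadweight loss = ½ · (57 - 46) · (31 - 7) = ½ · 11 · 24 = 132.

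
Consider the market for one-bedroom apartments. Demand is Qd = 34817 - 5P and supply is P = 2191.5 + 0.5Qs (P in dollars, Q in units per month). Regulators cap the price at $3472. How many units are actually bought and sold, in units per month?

2561

Rearranging supply gives Qs = 2P - 4383. Equilibrium: 34817 - 5P = 2P - 4383, so 39200 = 7P and P* = 5600, Q* = 6817.
Because the ceiling (3472) lies below the market-clearing price, it is binding.
At P = 3472: Qd = 34817 - 5·3472 = 17457 and Qs = 2·3472 - 4383 = 2561.
The quantity actually transacted is the short side, supply: 2561.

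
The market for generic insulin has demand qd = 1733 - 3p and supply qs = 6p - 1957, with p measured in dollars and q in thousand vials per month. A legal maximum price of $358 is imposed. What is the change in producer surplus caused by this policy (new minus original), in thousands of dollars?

Equilibrium: 1733 - 3p = 6p - 1957, so 3690 = 9p and p* = 410, q* = 503.
The ceiling of 358 is below the equilibrium price 410, so it binds.
At p = 358: qd = 1733 - 3·358 = 659 and qs = 6·358 - 1957 = 191.
Producer surplus without the control is ½ · (410 - 1957/6) · 503 = 253009/12.
With the ceiling, producers sell 191 units at 358, so PS = ½ · (358 - 1957/6) · 191 = 36481/12.
Change in producer surplus = 36481/12 - 253009/12 = -18044.

-18044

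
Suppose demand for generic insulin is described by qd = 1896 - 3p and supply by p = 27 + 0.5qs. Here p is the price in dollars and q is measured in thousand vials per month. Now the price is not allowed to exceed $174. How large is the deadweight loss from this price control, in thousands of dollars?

77760

Rearranging supply gives qs = 2p - 54. In a free market, 1896 - 3p = 2p - 54 gives the equilibrium p* = 390, q* = 726.
Since 174 < 390, the ceiling is binding.
At p = 174: qd = 1896 - 3·174 = 1374 and qs = 2·174 - 54 = 294.
Quantity traded falls to 294. At q = 294 the demand price is (1896 - 294)/3 = 534 and the supply price is (54 + 294)/2 = 174.
Deadweight loss = ½ · (534 - 174) · (726 - 294) = ½ · 360 · 432 = 77760.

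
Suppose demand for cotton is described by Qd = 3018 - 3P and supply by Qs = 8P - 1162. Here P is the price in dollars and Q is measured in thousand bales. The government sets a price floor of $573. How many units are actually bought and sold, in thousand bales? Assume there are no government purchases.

Without the control the market clears where 3018 - 3P = 8P - 1162, i.e. P* = 380 and Q* = 1878.
Because the floor (573) lies above the market-clearing price, it is binding.
At P = 573: Qd = 3018 - 3·573 = 1299 and Qs = 8·573 - 1162 = 3422.
The quantity actually transacted is the short side, demand: 1299.

1299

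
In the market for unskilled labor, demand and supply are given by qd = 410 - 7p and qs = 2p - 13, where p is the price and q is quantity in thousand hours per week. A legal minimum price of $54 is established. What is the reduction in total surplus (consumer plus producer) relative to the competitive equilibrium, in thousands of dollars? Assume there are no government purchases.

In a free market, 410 - 7p = 2p - 13 gives the equilibrium p* = 47, q* = 81.
Because the floor (54) lies above the market-clearing price, it is binding.
At p = 54: qd = 410 - 7·54 = 32 and qs = 2·54 - 13 = 95.
Quantity traded falls to 32. At q = 32 the demand price is (410 - 32)/7 = 54 and the supply price is (13 + 32)/2 = 22.5.
Deadweight loss = ½ · (54 - 22.5) · (81 - 32) = ½ · 31.5 · 49 = 771.75.

771.75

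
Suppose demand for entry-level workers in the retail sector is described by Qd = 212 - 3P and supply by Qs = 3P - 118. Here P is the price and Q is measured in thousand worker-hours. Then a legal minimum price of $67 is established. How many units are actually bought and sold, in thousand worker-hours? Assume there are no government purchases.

In a free market, 212 - 3P = 3P - 118 gives the equilibrium P* = 55, Q* = 47.
The floor of 67 is above the equilibrium price 55, so it binds.
At P = 67: Qd = 212 - 3·67 = 11 and Qs = 3·67 - 118 = 83.
The quantity actually transacted is the short side, demand: 11.

11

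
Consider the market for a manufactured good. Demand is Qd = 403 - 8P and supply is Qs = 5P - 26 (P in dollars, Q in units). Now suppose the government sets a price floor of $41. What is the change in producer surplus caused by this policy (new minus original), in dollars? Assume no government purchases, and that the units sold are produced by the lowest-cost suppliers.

190.4

In a free market, 403 - 8P = 5P - 26 gives the equilibrium P* = 33, Q* = 139.
Because the floor (41) lies above the market-clearing price, it is binding.
At P = 41: Qd = 403 - 8·41 = 75 and Qs = 5·41 - 26 = 179.
Producer surplus without the control is ½ · (33 - 5.2) · 139 = 1932.1.
With the floor, 75 units are sold at 41. The supply price at Q = 75 is 20.2, so PS = ½ · [(41 - 5.2) + (41 - 20.2)] · 75 = 2122.5.
Change in producer surplus = 2122.5 - 1932.1 = 190.4.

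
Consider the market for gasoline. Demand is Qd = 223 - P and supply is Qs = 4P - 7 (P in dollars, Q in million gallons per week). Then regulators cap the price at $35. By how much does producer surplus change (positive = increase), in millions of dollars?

-1705

Equilibrium: 223 - P = 4P - 7, so 230 = 5P and P* = 46, Q* = 177.
Because the ceiling (35) lies below the market-clearing price, it is binding.
At P = 35: Qd = 223 - 35 = 188 and Qs = 4·35 - 7 = 133.
Producer surplus without the control is ½ · (46 - 1.75) · 177 = 3916.125.
With the ceiling, producers sell 133 units at 35, so PS = ½ · (35 - 1.75) · 133 = 2211.125.
Change in producer surplus = 2211.125 - 3916.125 = -1705.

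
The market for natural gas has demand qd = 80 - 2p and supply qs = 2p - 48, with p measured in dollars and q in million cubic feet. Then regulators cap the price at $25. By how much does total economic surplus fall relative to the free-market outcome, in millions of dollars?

Without the control the market clears where 80 - 2p = 2p - 48, i.e. p* = 32 and q* = 16.
Because the ceiling (25) lies below the market-clearing price, it is binding.
At p = 25: qd = 80 - 2·25 = 30 and qs = 2·25 - 48 = 2.
Quantity traded falls to 2. At q = 2 the demand price is (80 - 2)/2 = 39 and the supply price is (48 + 2)/2 = 25.
Deadweight loss = ½ · (39 - 25) · (16 - 2) = ½ · 14 · 14 = 98.

98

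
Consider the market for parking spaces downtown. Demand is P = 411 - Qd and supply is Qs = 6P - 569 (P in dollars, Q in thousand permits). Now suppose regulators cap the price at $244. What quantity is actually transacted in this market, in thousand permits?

Rearranging demand gives Qd = 411 - P. Setting quantity demanded equal to quantity supplied, 411 - P = 6P - 569, gives P* = 140 and Q* = 271.
Since 244 is above P* = 140, the ceiling does not bind and the free-market outcome prevails.

271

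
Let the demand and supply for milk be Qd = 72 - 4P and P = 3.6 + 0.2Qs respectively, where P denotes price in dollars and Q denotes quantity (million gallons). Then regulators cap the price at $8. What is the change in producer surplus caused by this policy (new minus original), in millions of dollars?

-54

Rearranging supply gives Qs = 5P - 18. Equilibrium: 72 - 4P = 5P - 18, so 90 = 9P and P* = 10, Q* = 32.
The ceiling of 8 is below the equilibrium price 10, so it binds.
At P = 8: Qd = 72 - 4·8 = 40 and Qs = 5·8 - 18 = 22.
Producer surplus without the control is ½ · (10 - 3.6) · 32 = 102.4.
With the ceiling, producers sell 22 units at 8, so PS = ½ · (8 - 3.6) · 22 = 48.4.
Change in producer surplus = 48.4 - 102.4 = -54.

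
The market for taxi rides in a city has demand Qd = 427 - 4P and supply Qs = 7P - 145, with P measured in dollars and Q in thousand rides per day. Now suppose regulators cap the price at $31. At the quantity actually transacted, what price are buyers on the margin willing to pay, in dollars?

Setting quantity demanded equal to quantity supplied, 427 - 4P = 7P - 145, gives P* = 52 and Q* = 219.
Since 31 < 52, the ceiling is binding.
At P = 31: Qd = 427 - 4·31 = 303 and Qs = 7·31 - 145 = 72.
Only 72 units reach the market. On the demand curve, the marginal buyer's willingness to pay at Q = 72 is (427 - 72)/4 = 88.75.

88.75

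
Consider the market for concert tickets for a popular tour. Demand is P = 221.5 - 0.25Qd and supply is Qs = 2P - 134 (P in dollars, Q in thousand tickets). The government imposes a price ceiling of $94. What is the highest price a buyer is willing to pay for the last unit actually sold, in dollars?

208

Rearranging demand gives Qd = 886 - 4P. Without the control the market clears where 886 - 4P = 2P - 134, i.e. P* = 170 and Q* = 206.
Because the ceiling (94) lies below the market-clearing price, it is binding.
At P = 94: Qd = 886 - 4·94 = 510 and Qs = 2·94 - 134 = 54.
Only 54 units reach the market. On the demand curve, the marginal buyer's willingness to pay at Q = 54 is (886 - 54)/4 = 208.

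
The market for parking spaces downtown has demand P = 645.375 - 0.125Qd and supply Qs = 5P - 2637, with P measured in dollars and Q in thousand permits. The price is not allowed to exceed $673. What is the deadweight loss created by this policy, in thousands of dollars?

Rearranging demand gives Qd = 5163 - 8P. Setting quantity demanded equal to quantity supplied, 5163 - 8P = 5P - 2637, gives P* = 600 and Q* = 363.
The ceiling of 673 is above the equilibrium price 600, so it is not binding; the market clears at P* = 600, Q* = 363.
Since the control does not bind, no trades are prevented and deadweight loss is zero.

0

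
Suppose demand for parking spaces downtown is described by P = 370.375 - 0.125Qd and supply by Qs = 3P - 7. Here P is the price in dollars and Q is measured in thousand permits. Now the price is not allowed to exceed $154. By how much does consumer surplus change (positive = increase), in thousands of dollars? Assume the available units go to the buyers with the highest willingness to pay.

45211

Rearranging demand gives Qd = 2963 - 8P. Equilibrium: 2963 - 8P = 3P - 7, so 2970 = 11P and P* = 270, Q* = 803.
Because the ceiling (154) lies below the market-clearing price, it is binding.
At P = 154: Qd = 2963 - 8·154 = 1731 and Qs = 3·154 - 7 = 455.
Consumer surplus without the control is ½ · (370.375 - 270) · 803 = 40300.5625.
With the ceiling, 455 units are sold at 154 (assume they go to the highest-value buyers). The demand price at Q = 455 is 313.5, so CS = ½ · [(370.375 - 154) + (313.5 - 154)] · 455 = 85511.5625.
Change in consumer surplus = 85511.5625 - 40300.5625 = 45211.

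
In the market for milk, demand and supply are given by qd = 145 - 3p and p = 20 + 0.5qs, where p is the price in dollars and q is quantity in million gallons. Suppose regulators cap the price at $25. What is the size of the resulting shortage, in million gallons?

Rearranging supply gives qs = 2p - 40. Setting quantity demanded equal to quantity supplied, 145 - 3p = 2p - 40, gives p* = 37 and q* = 34.
The ceiling of 25 is below the equilibrium price 37, so it binds.
At p = 25: qd = 145 - 3·25 = 70 and qs = 2·25 - 40 = 10.
Shortage = qd - qs = 70 - 10 = 60.

60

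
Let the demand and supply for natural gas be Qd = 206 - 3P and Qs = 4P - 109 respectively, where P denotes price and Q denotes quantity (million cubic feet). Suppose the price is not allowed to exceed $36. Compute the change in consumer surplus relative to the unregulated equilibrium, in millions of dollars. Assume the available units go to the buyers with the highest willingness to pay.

99

Equilibrium: 206 - 3P = 4P - 109, so 315 = 7P and P* = 45, Q* = 71.
Since 36 < 45, the ceiling is binding.
At P = 36: Qd = 206 - 3·36 = 98 and Qs = 4·36 - 109 = 35.
Consumer surplus without the control is ½ · (206/3 - 45) · 71 = 5041/6.
With the ceiling, 35 units are sold at 36 (assume they go to the highest-value buyers). The demand price at Q = 35 is 57, so CS = ½ · [(206/3 - 36) + (57 - 36)] · 35 = 5635/6.
Change in consumer surplus = 5635/6 - 5041/6 = 99.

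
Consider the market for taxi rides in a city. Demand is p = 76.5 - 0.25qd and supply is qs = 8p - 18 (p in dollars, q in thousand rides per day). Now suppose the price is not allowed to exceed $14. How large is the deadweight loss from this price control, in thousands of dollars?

2028

Rearranging demand gives qd = 306 - 4p. Setting quantity demanded equal to quantity supplied, 306 - 4p = 8p - 18, gives p* = 27 and q* = 198.
The ceiling of 14 is below the equilibrium price 27, so it binds.
At p = 14: qd = 306 - 4·14 = 250 and qs = 8·14 - 18 = 94.
Quantity traded falls to 94. At q = 94 the demand price is (306 - 94)/4 = 53 and the supply price is (18 + 94)/8 = 14.
Deadweight loss = ½ · (53 - 14) · (198 - 94) = ½ · 39 · 104 = 2028.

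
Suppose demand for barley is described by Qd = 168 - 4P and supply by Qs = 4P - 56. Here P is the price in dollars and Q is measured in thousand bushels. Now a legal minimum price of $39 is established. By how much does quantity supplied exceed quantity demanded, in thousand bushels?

Without the control the market clears where 168 - 4P = 4P - 56, i.e. P* = 28 and Q* = 56.
The floor of 39 is above the equilibrium price 28, so it binds.
At P = 39: Qd = 168 - 4·39 = 12 and Qs = 4·39 - 56 = 100.
Surplus = Qs - Qd = 100 - 12 = 88.

88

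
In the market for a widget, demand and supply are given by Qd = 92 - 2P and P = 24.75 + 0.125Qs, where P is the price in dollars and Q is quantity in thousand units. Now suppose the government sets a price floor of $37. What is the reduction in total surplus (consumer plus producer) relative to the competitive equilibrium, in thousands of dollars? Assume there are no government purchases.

Rearranging supply gives Qs = 8P - 198. Without the control the market clears where 92 - 2P = 8P - 198, i.e. P* = 29 and Q* = 34.
Because the floor (37) lies above the market-clearing price, it is binding.
At P = 37: Qd = 92 - 2·37 = 18 and Qs = 8·37 - 198 = 98.
Quantity traded falls to 18. At Q = 18 the demand price is (92 - 18)/2 = 37 and the supply price is (198 + 18)/8 = 27.
Deadweight loss = ½ · (37 - 27) · (34 - 18) = ½ · 10 · 16 = 80.

80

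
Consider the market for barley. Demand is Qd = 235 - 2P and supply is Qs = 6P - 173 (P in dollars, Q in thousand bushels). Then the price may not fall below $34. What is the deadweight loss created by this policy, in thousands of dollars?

Setting quantity demanded equal to quantity supplied, 235 - 2P = 6P - 173, gives P* = 51 and Q* = 133.
Since 34 is below P* = 51, the floor does not bind and the free-market outcome prevails.
Since the control does not bind, no trades are prevented and deadweight loss is zero.

0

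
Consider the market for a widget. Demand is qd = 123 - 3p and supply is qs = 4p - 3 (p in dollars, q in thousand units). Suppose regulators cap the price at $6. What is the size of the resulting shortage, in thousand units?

84

Equilibrium: 123 - 3p = 4p - 3, so 126 = 7p and p* = 18, q* = 69.
Because the ceiling (6) lies below the market-clearing price, it is binding.
At p = 6: qd = 123 - 3·6 = 105 and qs = 4·6 - 3 = 21.
Shortage = qd - qs = 105 - 21 = 84.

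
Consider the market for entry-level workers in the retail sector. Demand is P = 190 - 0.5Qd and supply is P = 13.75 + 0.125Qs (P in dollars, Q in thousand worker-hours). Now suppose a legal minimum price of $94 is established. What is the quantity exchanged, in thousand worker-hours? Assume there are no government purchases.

192

Rearranging demand gives Qd = 380 - 2P; rearranging supply gives Qs = 8P - 110. Equilibrium: 380 - 2P = 8P - 110, so 490 = 10P and P* = 49, Q* = 282.
The floor of 94 is above the equilibrium price 49, so it binds.
At P = 94: Qd = 380 - 2·94 = 192 and Qs = 8·94 - 110 = 642.
The quantity actually transacted is the short side, demand: 192.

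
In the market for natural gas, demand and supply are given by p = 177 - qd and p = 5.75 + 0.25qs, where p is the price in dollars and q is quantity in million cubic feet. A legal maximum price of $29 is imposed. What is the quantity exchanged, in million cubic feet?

Rearranging demand gives qd = 177 - p; rearranging supply gives qs = 4p - 23. Setting quantity demanded equal to quantity supplied, 177 - p = 4p - 23, gives p* = 40 and q* = 137.
Because the ceiling (29) lies below the market-clearing price, it is binding.
At p = 29: qd = 177 - 29 = 148 and qs = 4·29 - 23 = 93.
The quantity actually transacted is the short side, supply: 93.

93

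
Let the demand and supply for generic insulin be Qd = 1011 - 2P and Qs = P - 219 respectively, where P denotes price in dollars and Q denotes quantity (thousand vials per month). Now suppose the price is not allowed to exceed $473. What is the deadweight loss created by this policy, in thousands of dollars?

In a free market, 1011 - 2P = P - 219 gives the equilibrium P* = 410, Q* = 191.
Since 473 is above P* = 410, the ceiling does not bind and the free-market outcome prevails.
Since the control does not bind, no trades are prevented and deadweight loss is zero.

0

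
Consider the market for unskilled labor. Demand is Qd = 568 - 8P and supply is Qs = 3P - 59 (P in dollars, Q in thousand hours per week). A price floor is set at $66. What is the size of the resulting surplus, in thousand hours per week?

Equilibrium: 568 - 8P = 3P - 59, so 627 = 11P and P* = 57, Q* = 112.
Because the floor (66) lies above the market-clearing price, it is binding.
At P = 66: Qd = 568 - 8·66 = 40 and Qs = 3·66 - 59 = 139.
Surplus = Qs - Qd = 139 - 40 = 99.

99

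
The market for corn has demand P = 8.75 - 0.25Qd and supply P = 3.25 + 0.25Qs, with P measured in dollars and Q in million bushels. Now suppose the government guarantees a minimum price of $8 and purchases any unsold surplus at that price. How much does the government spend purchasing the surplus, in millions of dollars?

128

Rearranging demand gives Qd = 35 - 4P; rearranging supply gives Qs = 4P - 13. Without the control the market clears where 35 - 4P = 4P - 13, i.e. P* = 6 and Q* = 11.
Because the floor (8) lies above the market-clearing price, it is binding.
At P = 8: Qd = 35 - 4·8 = 3 and Qs = 4·8 - 13 = 19.
Surplus = Qs - Qd = 16.
Government expenditure = surplus × support price = 16 × 8 = 128.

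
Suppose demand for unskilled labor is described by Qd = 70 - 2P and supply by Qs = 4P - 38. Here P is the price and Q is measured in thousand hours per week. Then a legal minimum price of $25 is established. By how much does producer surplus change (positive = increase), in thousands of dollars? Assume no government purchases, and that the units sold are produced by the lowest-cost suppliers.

Setting quantity demanded equal to quantity supplied, 70 - 2P = 4P - 38, gives P* = 18 and Q* = 34.
The floor of 25 is above the equilibrium price 18, so it binds.
At P = 25: Qd = 70 - 2·25 = 20 and Qs = 4·25 - 38 = 62.
Producer surplus without the control is ½ · (18 - 9.5) · 34 = 144.5.
With the floor, 20 units are sold at 25. The supply price at Q = 20 is 14.5, so PS = ½ · [(25 - 9.5) + (25 - 14.5)] · 20 = 260.
Change in producer surplus = 260 - 144.5 = 115.5.

115.5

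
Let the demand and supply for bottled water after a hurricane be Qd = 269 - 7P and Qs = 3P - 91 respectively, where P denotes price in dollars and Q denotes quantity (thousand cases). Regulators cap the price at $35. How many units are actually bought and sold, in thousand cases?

14

Setting quantity demanded equal to quantity supplied, 269 - 7P = 3P - 91, gives P* = 36 and Q* = 17.
Because the ceiling (35) lies below the market-clearing price, it is binding.
At P = 35: Qd = 269 - 7·35 = 24 and Qs = 3·35 - 91 = 14.
The quantity actually transacted is the short side, supply: 14.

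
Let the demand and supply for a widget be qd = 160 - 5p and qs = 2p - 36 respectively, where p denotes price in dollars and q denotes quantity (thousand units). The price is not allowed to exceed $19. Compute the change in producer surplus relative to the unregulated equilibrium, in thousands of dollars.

-99

Without the control the market clears where 160 - 5p = 2p - 36, i.e. p* = 28 and q* = 20.
The ceiling of 19 is below the equilibrium price 28, so it binds.
At p = 19: qd = 160 - 5·19 = 65 and qs = 2·19 - 36 = 2.
Producer surplus without the control is ½ · (28 - 18) · 20 = 100.
With the ceiling, producers sell 2 units at 19, so PS = ½ · (19 - 18) · 2 = 1.
Change in producer surplus = 1 - 100 = -99.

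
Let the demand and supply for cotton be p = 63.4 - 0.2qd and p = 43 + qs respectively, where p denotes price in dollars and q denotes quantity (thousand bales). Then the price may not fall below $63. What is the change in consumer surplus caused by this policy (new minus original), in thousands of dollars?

-28.5

Rearranging demand gives qd = 317 - 5p; rearranging supply gives qs = p - 43. Without the control the market clears where 317 - 5p = p - 43, i.e. p* = 60 and q* = 17.
Because the floor (63) lies above the market-clearing price, it is binding.
At p = 63: qd = 317 - 5·63 = 2 and qs = 63 - 43 = 20.
Consumer surplus without the control is ½ · (63.4 - 60) · 17 = 28.9.
With the floor, consumers buy 2 units at 63, so CS = ½ · (63.4 - 63) · 2 = 0.4.
Change in consumer surplus = 0.4 - 28.9 = -28.5.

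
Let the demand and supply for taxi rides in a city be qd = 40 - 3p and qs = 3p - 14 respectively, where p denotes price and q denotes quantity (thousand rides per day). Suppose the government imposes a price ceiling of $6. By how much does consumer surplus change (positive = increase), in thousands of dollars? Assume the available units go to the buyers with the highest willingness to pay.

-1.5

Without the control the market clears where 40 - 3p = 3p - 14, i.e. p* = 9 and q* = 13.
The ceiling of 6 is below the equilibrium price 9, so it binds.
At p = 6: qd = 40 - 3·6 = 22 and qs = 3·6 - 14 = 4.
Consumer surplus without the control is ½ · (40/3 - 9) · 13 = 169/6.
With the ceiling, 4 units are sold at 6 (assume they go to the highest-value buyers). The demand price at q = 4 is 12, so CS = ½ · [(40/3 - 6) + (12 - 6)] · 4 = 80/3.
Change in consumer surplus = 80/3 - 169/6 = -1.5.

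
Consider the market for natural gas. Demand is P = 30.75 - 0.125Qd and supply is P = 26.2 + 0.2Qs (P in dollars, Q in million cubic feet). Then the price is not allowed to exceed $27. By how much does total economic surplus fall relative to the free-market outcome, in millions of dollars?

16.25

Rearranging demand gives Qd = 246 - 8P; rearranging supply gives Qs = 5P - 131. In a free market, 246 - 8P = 5P - 131 gives the equilibrium P* = 29, Q* = 14.
Since 27 < 29, the ceiling is binding.
At P = 27: Qd = 246 - 8·27 = 30 and Qs = 5·27 - 131 = 4.
Quantity traded falls to 4. At Q = 4 the demand price is (246 - 4)/8 = 30.25 and the supply price is (131 + 4)/5 = 27.
Deadweight loss = ½ · (30.25 - 27) · (14 - 4) = ½ · 3.25 · 10 = 16.25.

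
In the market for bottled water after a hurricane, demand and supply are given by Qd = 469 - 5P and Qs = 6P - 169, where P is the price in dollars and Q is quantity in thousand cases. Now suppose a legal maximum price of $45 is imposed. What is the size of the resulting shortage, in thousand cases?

Setting quantity demanded equal to quantity supplied, 469 - 5P = 6P - 169, gives P* = 58 and Q* = 179.
Since 45 < 58, the ceiling is binding.
At P = 45: Qd = 469 - 5·45 = 244 and Qs = 6·45 - 169 = 101.
Shortage = Qd - Qs = 244 - 101 = 143.

143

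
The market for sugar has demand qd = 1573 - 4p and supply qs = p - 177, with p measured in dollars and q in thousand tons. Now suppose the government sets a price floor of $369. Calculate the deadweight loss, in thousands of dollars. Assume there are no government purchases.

3610

Without the control the market clears where 1573 - 4p = p - 177, i.e. p* = 350 and q* = 173.
Since 369 > 350, the floor is binding.
At p = 369: qd = 1573 - 4·369 = 97 and qs = 369 - 177 = 192.
Quantity traded falls to 97. At q = 97 the demand price is (1573 - 97)/4 = 369 and the supply price is 177 + 97 = 274.
Deadweight loss = ½ · (369 - 274) · (173 - 97) = ½ · 95 · 76 = 3610.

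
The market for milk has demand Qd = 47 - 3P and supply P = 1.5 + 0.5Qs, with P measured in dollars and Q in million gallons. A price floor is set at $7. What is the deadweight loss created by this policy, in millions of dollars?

0

Rearranging supply gives Qs = 2P - 3. In a free market, 47 - 3P = 2P - 3 gives the equilibrium P* = 10, Q* = 17.
The floor of 7 is below the equilibrium price 10, so it is not binding; the market clears at P* = 10, Q* = 17.
Since the control does not bind, no trades are prevented and deadweight loss is zero.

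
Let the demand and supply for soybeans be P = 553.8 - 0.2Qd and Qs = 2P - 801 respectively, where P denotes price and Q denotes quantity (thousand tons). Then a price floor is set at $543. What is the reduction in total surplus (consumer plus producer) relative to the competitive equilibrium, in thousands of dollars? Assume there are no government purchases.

Rearranging demand gives Qd = 2769 - 5P. Setting quantity demanded equal to quantity supplied, 2769 - 5P = 2P - 801, gives P* = 510 and Q* = 219.
The floor of 543 is above the equilibrium price 510, so it binds.
At P = 543: Qd = 2769 - 5·543 = 54 and Qs = 2·543 - 801 = 285.
Quantity traded falls to 54. At Q = 54 the demand price is (2769 - 54)/5 = 543 and the supply price is (801 + 54)/2 = 427.5.
Deadweight loss = ½ · (543 - 427.5) · (219 - 54) = ½ · 115.5 · 165 = 9528.75.

9528.75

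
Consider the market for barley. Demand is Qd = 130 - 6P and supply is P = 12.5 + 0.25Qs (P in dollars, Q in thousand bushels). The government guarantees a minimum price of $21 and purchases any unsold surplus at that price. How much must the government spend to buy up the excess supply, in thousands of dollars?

630

Rearranging supply gives Qs = 4P - 50. In a free market, 130 - 6P = 4P - 50 gives the equilibrium P* = 18, Q* = 22.
Since 21 > 18, the floor is binding.
At P = 21: Qd = 130 - 6·21 = 4 and Qs = 4·21 - 50 = 34.
Surplus = Qs - Qd = 30.
Government expenditure = surplus × support price = 30 × 21 = 630.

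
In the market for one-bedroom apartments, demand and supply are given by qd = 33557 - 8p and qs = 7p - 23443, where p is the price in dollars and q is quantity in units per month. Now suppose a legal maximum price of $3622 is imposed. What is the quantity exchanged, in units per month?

In a free market, 33557 - 8p = 7p - 23443 gives the equilibrium p* = 3800, q* = 3157.
The ceiling of 3622 is below the equilibrium price 3800, so it binds.
At p = 3622: qd = 33557 - 8·3622 = 4581 and qs = 7·3622 - 23443 = 1911.
The quantity actually transacted is the short side, supply: 1911.

1911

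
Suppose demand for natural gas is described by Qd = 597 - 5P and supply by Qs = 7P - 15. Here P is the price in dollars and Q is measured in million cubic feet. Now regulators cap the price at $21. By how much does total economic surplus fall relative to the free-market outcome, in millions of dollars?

Without the control the market clears where 597 - 5P = 7P - 15, i.e. P* = 51 and Q* = 342.
The ceiling of 21 is below the equilibrium price 51, so it binds.
At P = 21: Qd = 597 - 5·21 = 492 and Qs = 7·21 - 15 = 132.
Quantity traded falls to 132. At Q = 132 the demand price is (597 - 132)/5 = 93 and the supply price is (15 + 132)/7 = 21.
Deadweight loss = ½ · (93 - 21) · (342 - 132) = ½ · 72 · 210 = 7560.

7560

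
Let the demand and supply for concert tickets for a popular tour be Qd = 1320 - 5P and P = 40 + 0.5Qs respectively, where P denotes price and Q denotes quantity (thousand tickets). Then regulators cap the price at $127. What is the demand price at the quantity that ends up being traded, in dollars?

229.2

Rearranging supply gives Qs = 2P - 80. Setting quantity demanded equal to quantity supplied, 1320 - 5P = 2P - 80, gives P* = 200 and Q* = 320.
Since 127 < 200, the ceiling is binding.
At P = 127: Qd = 1320 - 5·127 = 685 and Qs = 2·127 - 80 = 174.
Only 174 units reach the market. On the demand curve, the marginal buyer's willingness to pay at Q = 174 is (1320 - 174)/5 = 229.2.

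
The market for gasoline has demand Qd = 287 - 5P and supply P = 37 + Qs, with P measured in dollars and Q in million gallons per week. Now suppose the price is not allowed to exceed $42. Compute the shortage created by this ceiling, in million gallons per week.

Rearranging supply gives Qs = P - 37. Equilibrium: 287 - 5P = P - 37, so 324 = 6P and P* = 54, Q* = 17.
The ceiling of 42 is below the equilibrium price 54, so it binds.
At P = 42: Qd = 287 - 5·42 = 77 and Qs = 42 - 37 = 5.
Shortage = Qd - Qs = 77 - 5 = 72.

72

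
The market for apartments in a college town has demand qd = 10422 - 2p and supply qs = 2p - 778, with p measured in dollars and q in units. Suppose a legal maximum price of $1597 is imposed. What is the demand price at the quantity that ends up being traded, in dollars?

Setting quantity demanded equal to quantity supplied, 10422 - 2p = 2p - 778, gives p* = 2800 and q* = 4822.
Because the ceiling (1597) lies below the market-clearing price, it is binding.
At p = 1597: qd = 10422 - 2·1597 = 7228 and qs = 2·1597 - 778 = 2416.
Only 2416 units reach the market. On the demand curve, the marginal buyer's willingness to pay at q = 2416 is (10422 - 2416)/2 = 4003.

4003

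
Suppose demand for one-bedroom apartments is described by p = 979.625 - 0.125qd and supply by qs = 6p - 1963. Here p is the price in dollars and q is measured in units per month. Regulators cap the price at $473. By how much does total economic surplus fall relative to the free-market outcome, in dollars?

270527.25

Rearranging demand gives qd = 7837 - 8p. Without the control the market clears where 7837 - 8p = 6p - 1963, i.e. p* = 700 and q* = 2237.
The ceiling of 473 is below the equilibrium price 700, so it binds.
At p = 473: qd = 7837 - 8·473 = 4053 and qs = 6·473 - 1963 = 875.
Quantity traded falls to 875. At q = 875 the demand price is (7837 - 875)/8 = 870.25 and the supply price is (1963 + 875)/6 = 473.
Deadweight loss = ½ · (870.25 - 473) · (2237 - 875) = ½ · 397.25 · 1362 = 270527.25.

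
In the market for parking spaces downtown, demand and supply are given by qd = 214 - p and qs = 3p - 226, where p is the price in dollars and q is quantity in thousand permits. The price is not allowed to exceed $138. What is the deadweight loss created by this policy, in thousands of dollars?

Equilibrium: 214 - p = 3p - 226, so 440 = 4p and p* = 110, q* = 104.
Since 138 is above p* = 110, the ceiling does not bind and the free-market outcome prevails.
Since the control does not bind, no trades are prevented and deadweight loss is zero.

0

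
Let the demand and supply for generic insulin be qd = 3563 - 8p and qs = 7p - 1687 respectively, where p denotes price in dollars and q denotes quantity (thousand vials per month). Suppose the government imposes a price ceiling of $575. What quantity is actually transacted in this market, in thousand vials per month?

763

In a free market, 3563 - 8p = 7p - 1687 gives the equilibrium p* = 350, q* = 763.
The ceiling of 575 is above the equilibrium price 350, so it is not binding; the market clears at p* = 350, q* = 763.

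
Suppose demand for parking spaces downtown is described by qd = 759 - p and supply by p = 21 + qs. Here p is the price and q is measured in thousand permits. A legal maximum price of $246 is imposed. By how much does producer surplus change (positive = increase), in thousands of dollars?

Rearranging supply gives qs = p - 21. Setting quantity demanded equal to quantity supplied, 759 - p = p - 21, gives p* = 390 and q* = 369.
Because the ceiling (246) lies below the market-clearing price, it is binding.
At p = 246: qd = 759 - 246 = 513 and qs = 246 - 21 = 225.
Producer surplus without the control is ½ · (390 - 21) · 369 = 68080.5.
With the ceiling, producers sell 225 units at 246, so PS = ½ · (246 - 21) · 225 = 25312.5.
Change in producer surplus = 25312.5 - 68080.5 = -42768.

-42768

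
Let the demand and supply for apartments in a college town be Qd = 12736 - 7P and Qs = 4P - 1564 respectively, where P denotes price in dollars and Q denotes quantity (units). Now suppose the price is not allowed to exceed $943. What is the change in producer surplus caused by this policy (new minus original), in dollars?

Setting quantity demanded equal to quantity supplied, 12736 - 7P = 4P - 1564, gives P* = 1300 and Q* = 3636.
Since 943 < 1300, the ceiling is binding.
At P = 943: Qd = 12736 - 7·943 = 6135 and Qs = 4·943 - 1564 = 2208.
Producer surplus without the control is ½ · (1300 - 391) · 3636 = 1652562.
With the ceiling, producers sell 2208 units at 943, so PS = ½ · (943 - 391) · 2208 = 609408.
Change in producer surplus = 609408 - 1652562 = -1043154.

-1043154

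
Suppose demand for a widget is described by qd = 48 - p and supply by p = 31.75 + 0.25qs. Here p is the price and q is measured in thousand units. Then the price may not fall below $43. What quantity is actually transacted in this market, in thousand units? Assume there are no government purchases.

Rearranging supply gives qs = 4p - 127. Setting quantity demanded equal to quantity supplied, 48 - p = 4p - 127, gives p* = 35 and q* = 13.
Since 43 > 35, the floor is binding.
At p = 43: qd = 48 - 43 = 5 and qs = 4·43 - 127 = 45.
The quantity actually transacted is the short side, demand: 5.

5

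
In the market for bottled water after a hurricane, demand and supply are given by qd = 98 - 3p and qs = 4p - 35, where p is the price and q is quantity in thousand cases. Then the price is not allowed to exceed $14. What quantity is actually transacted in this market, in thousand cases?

In a free market, 98 - 3p = 4p - 35 gives the equilibrium p* = 19, q* = 41.
Because the ceiling (14) lies below the market-clearing price, it is binding.
At p = 14: qd = 98 - 3·14 = 56 and qs = 4·14 - 35 = 21.
The quantity actually transacted is the short side, supply: 21.

21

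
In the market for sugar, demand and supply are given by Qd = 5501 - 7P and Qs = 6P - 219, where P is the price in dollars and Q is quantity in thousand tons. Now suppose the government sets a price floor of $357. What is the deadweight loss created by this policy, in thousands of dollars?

0

Equilibrium: 5501 - 7P = 6P - 219, so 5720 = 13P and P* = 440, Q* = 2421.
The floor of 357 is below the equilibrium price 440, so it is not binding; the market clears at P* = 440, Q* = 2421.
Since the control does not bind, no trades are prevented and deadweight loss is zero.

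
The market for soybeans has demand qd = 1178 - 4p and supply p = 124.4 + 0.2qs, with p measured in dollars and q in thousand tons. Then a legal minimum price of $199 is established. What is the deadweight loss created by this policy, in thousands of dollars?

0

Rearranging supply gives qs = 5p - 622. Equilibrium: 1178 - 4p = 5p - 622, so 1800 = 9p and p* = 200, q* = 378.
The floor of 199 is below the equilibrium price 200, so it is not binding; the market clears at p* = 200, q* = 378.
Since the control does not bind, no trades are prevented and deadweight loss is zero.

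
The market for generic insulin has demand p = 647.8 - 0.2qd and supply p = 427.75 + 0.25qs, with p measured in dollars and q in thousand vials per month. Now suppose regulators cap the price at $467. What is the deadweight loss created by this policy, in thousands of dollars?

24800.4

Rearranging demand gives qd = 3239 - 5p; rearranging supply gives qs = 4p - 1711. Setting quantity demanded equal to quantity supplied, 3239 - 5p = 4p - 1711, gives p* = 550 and q* = 489.
The ceiling of 467 is below the equilibrium price 550, so it binds.
At p = 467: qd = 3239 - 5·467 = 904 and qs = 4·467 - 1711 = 157.
Quantity traded falls to 157. At q = 157 the demand price is (3239 - 157)/5 = 616.4 and the supply price is (1711 + 157)/4 = 467.
Deadweight loss = ½ · (616.4 - 467) · (489 - 157) = ½ · 149.4 · 332 = 24800.4.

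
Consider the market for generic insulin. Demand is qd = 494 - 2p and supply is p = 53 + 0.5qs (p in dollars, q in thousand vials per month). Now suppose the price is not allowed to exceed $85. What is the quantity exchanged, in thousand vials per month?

64

Rearranging supply gives qs = 2p - 106. Without the control the market clears where 494 - 2p = 2p - 106, i.e. p* = 150 and q* = 194.
The ceiling of 85 is below the equilibrium price 150, so it binds.
At p = 85: qd = 494 - 2·85 = 324 and qs = 2·85 - 106 = 64.
The quantity actually transacted is the short side, supply: 64.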